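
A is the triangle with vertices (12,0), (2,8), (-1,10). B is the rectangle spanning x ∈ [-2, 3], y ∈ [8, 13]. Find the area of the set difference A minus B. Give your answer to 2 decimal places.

1.60

|A| = 2, |A∩B| = 0.4.
|A ∖ B| = |A| − |A∩B| = 2 − 0.4 = 1.60.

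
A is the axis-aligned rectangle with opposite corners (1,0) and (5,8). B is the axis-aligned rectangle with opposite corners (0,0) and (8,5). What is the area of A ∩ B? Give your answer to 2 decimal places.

|A∩B|: x∈[1,5], y∈[0,5] → 4·5 = 20.

20.00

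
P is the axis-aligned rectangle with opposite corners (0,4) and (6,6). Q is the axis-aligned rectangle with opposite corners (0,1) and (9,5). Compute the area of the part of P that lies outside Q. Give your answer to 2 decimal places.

6.00

|P∩Q|: x∈[0,6], y∈[4,5] → 6·1 = 6.
|P| = 12.
|P ∖ Q| = |P| − |P∩Q| = 12 − 6 = 6.00.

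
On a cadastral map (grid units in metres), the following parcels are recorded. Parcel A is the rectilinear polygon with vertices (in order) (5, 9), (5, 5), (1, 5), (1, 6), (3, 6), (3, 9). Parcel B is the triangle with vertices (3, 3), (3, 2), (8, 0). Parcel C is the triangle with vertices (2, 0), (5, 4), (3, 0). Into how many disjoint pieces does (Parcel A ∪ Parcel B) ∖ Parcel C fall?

3

(Parcel A ∪ Parcel B) ∖ Parcel C splits into 3 disjoint pieces (area 10, area 0.5902, area 1.6026).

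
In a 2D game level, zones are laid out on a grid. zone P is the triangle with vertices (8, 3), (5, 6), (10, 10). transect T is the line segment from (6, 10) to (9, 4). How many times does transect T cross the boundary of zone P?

2

The segment meets the boundary at (8.545,4.909), (7.143,7.714).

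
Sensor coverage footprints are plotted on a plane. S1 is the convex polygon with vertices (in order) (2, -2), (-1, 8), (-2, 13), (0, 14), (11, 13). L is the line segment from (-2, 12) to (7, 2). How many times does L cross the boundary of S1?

2

The segment meets the boundary at (5.44,3.733), (-1.743,11.714).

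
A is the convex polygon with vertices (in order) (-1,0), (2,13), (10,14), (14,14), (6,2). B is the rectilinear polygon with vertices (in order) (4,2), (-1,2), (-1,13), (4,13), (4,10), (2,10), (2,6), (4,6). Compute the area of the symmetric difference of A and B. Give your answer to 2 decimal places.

|A| = 112.5, |B| = 47, |A∩B| = 27.9615.
|A △ B| = |A| + |B| − 2·|A∩B| = 112.5 + 47 − 55.9231 = 103.58.

103.58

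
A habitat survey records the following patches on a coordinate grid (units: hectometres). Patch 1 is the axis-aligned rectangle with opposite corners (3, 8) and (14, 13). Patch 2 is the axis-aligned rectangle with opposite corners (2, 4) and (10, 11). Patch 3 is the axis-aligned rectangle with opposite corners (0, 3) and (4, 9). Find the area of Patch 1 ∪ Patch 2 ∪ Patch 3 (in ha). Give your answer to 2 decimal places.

By inclusion–exclusion:
Individual areas: |Patch 1| = 55, |Patch 2| = 56, |Patch 3| = 24.
|Patch 1∩Patch 2|: x∈[3,10], y∈[8,11] → 7·3 = 21.
|Patch 1∩Patch 3|: x∈[3,4], y∈[8,9] → 1·1 = 1.
|Patch 2∩Patch 3|: x∈[2,4], y∈[4,9] → 2·5 = 10.
|Patch 1∩Patch 2∩Patch 3| = 1.
|Patch 1 ∪ Patch 2 ∪ Patch 3| = 135 − 32 + 1 = 104.00.

104.00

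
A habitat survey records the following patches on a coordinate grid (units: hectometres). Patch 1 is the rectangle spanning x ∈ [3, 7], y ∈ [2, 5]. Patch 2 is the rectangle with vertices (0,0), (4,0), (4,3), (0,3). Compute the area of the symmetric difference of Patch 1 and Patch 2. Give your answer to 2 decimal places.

|Patch 1∩Patch 2|: x∈[3,4], y∈[2,3] → 1·1 = 1.
|Patch 1 △ Patch 2| = |Patch 1| + |Patch 2| − 2·|Patch 1∩Patch 2| = 12 + 12 − 2 = 22.00.

22.00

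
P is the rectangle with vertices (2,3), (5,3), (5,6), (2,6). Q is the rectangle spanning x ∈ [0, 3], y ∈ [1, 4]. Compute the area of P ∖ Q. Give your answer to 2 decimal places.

8.00

|P∩Q|: x∈[2,3], y∈[3,4] → 1·1 = 1.
|P| = 9.
|P ∖ Q| = |P| − |P∩Q| = 9 − 1 = 8.00.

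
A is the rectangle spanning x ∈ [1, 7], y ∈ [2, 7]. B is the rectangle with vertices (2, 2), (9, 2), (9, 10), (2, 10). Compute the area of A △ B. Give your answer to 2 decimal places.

|A∩B|: x∈[2,7], y∈[2,7] → 5·5 = 25.
|A △ B| = |A| + |B| − 2·|A∩B| = 30 + 56 − 50 = 36.00.

36.00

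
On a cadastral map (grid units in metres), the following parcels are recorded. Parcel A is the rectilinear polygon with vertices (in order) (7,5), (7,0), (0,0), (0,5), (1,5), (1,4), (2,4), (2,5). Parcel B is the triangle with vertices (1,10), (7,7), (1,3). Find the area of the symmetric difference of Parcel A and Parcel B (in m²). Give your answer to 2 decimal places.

|Parcel A| = 34, |Parcel B| = 21, |Parcel A∩Parcel B| = 2.
|Parcel A △ Parcel B| = |Parcel A| + |Parcel B| − 2·|Parcel A∩Parcel B| = 34 + 21 − 4 = 51.00.

51.00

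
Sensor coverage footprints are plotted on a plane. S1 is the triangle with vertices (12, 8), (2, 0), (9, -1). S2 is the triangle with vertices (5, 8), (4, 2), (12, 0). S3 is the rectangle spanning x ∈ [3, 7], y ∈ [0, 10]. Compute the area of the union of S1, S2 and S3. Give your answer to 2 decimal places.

66.28

By inclusion–exclusion:
Individual areas: |S1| = 33, |S2| = 25, |S3| = 40.
|S1∩S2| = 11.8836.
|S1∩S3| = 9.6.
|S2∩S3| = 13.8393.
|S1∩S2∩S3| = 3.6012.
|S1 ∪ S2 ∪ S3| = 98 − 35.3229 + 3.6012 = 66.28.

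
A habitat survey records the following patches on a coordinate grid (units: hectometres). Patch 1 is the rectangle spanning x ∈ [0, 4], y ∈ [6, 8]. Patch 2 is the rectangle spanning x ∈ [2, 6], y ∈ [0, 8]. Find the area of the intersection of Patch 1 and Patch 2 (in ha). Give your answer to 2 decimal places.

|Patch 1∩Patch 2|: x∈[2,4], y∈[6,8] → 2·2 = 4.

4.00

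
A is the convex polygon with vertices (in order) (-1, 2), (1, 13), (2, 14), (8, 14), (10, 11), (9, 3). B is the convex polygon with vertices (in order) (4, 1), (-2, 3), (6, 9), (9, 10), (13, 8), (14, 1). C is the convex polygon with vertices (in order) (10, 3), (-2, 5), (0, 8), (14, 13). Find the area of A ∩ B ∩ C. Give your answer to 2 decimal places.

36.65

The intersection is the polygon with vertices (6,9), (9,10), (9.823,9.588), (9.02,3.163), (0.182,4.636).
By the shoelace formula its area is 36.65.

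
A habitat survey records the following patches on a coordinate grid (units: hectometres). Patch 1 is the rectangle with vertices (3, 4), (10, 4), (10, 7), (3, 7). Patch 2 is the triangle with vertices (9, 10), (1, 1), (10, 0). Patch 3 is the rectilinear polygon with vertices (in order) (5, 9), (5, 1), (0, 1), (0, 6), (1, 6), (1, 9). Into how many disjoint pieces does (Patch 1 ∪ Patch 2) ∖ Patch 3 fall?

1

(Patch 1 ∪ Patch 2) ∖ Patch 3 is a single connected region.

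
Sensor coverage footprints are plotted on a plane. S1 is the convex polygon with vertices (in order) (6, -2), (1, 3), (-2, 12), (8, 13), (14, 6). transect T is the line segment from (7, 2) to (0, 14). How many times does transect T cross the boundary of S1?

1

The segment meets the boundary at (0.992,12.299).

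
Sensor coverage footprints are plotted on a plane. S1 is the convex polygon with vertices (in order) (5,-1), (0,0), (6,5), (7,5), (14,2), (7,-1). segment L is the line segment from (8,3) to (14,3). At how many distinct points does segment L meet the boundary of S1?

The segment meets the boundary at (11.667,3).

1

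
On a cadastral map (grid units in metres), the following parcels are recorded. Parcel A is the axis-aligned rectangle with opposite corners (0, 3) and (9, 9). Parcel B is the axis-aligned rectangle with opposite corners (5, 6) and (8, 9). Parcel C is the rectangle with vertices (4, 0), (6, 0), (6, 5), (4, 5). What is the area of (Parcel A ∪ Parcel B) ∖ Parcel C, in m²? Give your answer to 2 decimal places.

|Parcel A ∪ Parcel B| = 54.
|(Parcel A ∪ Parcel B) ∩ Parcel C| = 4.
|(Parcel A ∪ Parcel B) ∖ Parcel C| = 54 − 4 = 50.00.

50.00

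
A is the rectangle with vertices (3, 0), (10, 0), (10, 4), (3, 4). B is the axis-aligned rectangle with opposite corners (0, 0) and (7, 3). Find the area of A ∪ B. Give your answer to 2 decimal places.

37.00

By inclusion–exclusion:
Individual areas: |A| = 28, |B| = 21.
|A∩B|: x∈[3,7], y∈[0,3] → 4·3 = 12.
|A ∪ B| = 49 − 12 = 37.00.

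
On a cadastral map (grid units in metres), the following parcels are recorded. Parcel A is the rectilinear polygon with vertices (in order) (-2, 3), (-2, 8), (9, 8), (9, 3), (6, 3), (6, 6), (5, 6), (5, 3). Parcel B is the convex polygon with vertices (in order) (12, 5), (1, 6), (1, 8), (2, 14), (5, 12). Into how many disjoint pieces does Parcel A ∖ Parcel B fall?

Parcel A ∖ Parcel B splits into 2 disjoint pieces (area 26.2727, area 7.2273).

2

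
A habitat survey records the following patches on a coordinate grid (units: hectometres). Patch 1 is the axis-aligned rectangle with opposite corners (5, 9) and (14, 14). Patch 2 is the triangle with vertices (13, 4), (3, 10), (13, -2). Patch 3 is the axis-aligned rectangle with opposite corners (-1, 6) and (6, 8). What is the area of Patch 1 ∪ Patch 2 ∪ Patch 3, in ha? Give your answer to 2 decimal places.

By inclusion–exclusion:
Individual areas: |Patch 1| = 45, |Patch 2| = 30, |Patch 3| = 14.
|Patch 1∩Patch 2| = 0.
|Patch 1∩Patch 3| = 0 (no overlap).
|Patch 2∩Patch 3| = 1.0667.
|Patch 1∩Patch 2∩Patch 3| = 0.
|Patch 1 ∪ Patch 2 ∪ Patch 3| = 89 − 1.0667 + 0 = 87.93.

87.93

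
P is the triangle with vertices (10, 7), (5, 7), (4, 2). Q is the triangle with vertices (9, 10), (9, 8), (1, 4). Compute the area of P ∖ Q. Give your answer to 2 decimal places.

|P| = 12.5, |P∩Q| = 1.1111.
|P ∖ Q| = |P| − |P∩Q| = 12.5 − 1.1111 = 11.39.

11.39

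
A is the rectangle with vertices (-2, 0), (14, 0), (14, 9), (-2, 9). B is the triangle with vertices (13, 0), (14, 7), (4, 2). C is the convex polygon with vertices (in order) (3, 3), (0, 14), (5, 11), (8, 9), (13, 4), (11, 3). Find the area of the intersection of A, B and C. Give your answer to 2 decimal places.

The intersection is the polygon with vertices (11.333,5.667), (13,4), (11,3), (6,3).
By the shoelace formula its area is 9.17.

9.17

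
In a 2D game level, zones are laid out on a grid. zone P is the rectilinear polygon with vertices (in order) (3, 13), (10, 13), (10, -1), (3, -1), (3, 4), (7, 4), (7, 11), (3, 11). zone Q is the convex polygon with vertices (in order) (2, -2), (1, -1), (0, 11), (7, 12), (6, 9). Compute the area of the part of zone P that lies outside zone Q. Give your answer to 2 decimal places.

65.39

|zone P| = 70, |zone P∩zone Q| = 4.6109.
|zone P ∖ zone Q| = |zone P| − |zone P∩zone Q| = 70 − 4.6109 = 65.39.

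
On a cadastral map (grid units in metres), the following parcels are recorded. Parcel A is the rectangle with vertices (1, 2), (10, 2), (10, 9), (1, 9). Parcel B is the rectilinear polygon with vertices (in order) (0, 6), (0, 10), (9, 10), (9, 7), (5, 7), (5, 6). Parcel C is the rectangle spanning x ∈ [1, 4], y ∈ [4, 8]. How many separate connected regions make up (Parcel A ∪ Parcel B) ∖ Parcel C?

1

(Parcel A ∪ Parcel B) ∖ Parcel C is a single connected region.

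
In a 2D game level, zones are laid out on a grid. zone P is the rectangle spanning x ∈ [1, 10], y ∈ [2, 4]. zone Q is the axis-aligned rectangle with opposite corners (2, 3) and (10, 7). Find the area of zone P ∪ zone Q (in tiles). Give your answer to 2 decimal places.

By inclusion–exclusion:
Individual areas: |zone P| = 18, |zone Q| = 32.
|zone P∩zone Q|: x∈[2,10], y∈[3,4] → 8·1 = 8.
|zone P ∪ zone Q| = 50 − 8 = 42.00.

42.00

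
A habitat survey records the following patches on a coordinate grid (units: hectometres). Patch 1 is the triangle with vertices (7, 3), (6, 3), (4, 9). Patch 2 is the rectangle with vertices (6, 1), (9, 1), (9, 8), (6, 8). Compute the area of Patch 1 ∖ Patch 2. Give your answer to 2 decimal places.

|Patch 1| = 3, |Patch 1∩Patch 2| = 1.
|Patch 1 ∖ Patch 2| = |Patch 1| − |Patch 1∩Patch 2| = 3 − 1 = 2.00.

2.00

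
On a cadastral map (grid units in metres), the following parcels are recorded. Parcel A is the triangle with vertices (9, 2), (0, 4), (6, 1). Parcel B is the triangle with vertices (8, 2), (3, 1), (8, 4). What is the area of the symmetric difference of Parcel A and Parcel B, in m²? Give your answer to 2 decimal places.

|Parcel A| = 7.5, |Parcel B| = 5, |Parcel A∩Parcel B| = 2.4937.
|Parcel A △ Parcel B| = |Parcel A| + |Parcel B| − 2·|Parcel A∩Parcel B| = 7.5 + 5 − 4.9873 = 7.51.

7.51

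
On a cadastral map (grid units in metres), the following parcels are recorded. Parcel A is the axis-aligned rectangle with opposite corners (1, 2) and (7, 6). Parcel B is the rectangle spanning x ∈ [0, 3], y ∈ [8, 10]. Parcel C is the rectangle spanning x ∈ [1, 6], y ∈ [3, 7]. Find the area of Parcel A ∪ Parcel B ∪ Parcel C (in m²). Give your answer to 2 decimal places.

35.00

By inclusion–exclusion:
Individual areas: |Parcel A| = 24, |Parcel B| = 6, |Parcel C| = 20.
|Parcel A∩Parcel B| = 0 (no overlap).
|Parcel A∩Parcel C|: x∈[1,6], y∈[3,6] → 5·3 = 15.
|Parcel B∩Parcel C| = 0 (no overlap).
|Parcel A∩Parcel B∩Parcel C| = 0.
|Parcel A ∪ Parcel B ∪ Parcel C| = 50 − 15 + 0 = 35.00.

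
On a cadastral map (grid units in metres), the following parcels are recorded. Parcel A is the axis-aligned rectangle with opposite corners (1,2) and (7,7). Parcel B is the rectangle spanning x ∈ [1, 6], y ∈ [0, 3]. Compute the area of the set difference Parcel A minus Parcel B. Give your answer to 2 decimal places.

25.00

|Parcel A∩Parcel B|: x∈[1,6], y∈[2,3] → 5·1 = 5.
|Parcel A| = 30.
|Parcel A ∖ Parcel B| = |Parcel A| − |Parcel A∩Parcel B| = 30 − 5 = 25.00.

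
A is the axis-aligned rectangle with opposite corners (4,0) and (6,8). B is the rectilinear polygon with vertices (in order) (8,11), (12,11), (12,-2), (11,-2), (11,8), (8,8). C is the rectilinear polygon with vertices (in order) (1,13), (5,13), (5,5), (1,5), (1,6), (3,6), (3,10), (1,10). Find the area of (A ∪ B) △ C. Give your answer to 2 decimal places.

56.00

|A ∪ B| = 38.
|(A ∪ B) ∩ C| = 3.
|(A ∪ B) △ C| = 38 + 24 − 6 = 56.00.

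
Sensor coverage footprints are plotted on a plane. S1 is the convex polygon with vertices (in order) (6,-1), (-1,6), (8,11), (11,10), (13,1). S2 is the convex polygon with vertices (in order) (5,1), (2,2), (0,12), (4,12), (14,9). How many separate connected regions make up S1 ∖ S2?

S1 ∖ S2 splits into 3 disjoint pieces (area 33.0026, area 4.235, area 0.4746).

3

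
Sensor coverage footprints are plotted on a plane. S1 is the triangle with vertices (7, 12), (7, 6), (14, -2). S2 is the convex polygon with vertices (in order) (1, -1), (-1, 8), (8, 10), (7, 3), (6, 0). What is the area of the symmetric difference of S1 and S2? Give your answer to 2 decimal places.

83.83

|S1| = 21, |S2| = 68.5, |S1∩S2| = 2.8363.
|S1 △ S2| = |S1| + |S2| − 2·|S1∩S2| = 21 + 68.5 − 5.6725 = 83.83.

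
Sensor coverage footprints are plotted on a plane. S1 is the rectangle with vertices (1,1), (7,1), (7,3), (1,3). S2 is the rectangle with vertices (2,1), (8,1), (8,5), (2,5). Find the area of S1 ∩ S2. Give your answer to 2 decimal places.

10.00

|S1∩S2|: x∈[2,7], y∈[1,3] → 5·2 = 10.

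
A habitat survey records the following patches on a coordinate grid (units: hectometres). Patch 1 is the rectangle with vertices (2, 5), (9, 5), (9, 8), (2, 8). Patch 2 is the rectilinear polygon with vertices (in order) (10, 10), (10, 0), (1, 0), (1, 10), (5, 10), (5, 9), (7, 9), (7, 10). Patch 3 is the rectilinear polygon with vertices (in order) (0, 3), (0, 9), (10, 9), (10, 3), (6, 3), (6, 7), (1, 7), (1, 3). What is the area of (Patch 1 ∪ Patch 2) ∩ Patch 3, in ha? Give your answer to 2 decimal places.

34.00

|Patch 1 ∪ Patch 2| = 88.
|(Patch 1 ∪ Patch 2) ∩ Patch 3| = 34.00.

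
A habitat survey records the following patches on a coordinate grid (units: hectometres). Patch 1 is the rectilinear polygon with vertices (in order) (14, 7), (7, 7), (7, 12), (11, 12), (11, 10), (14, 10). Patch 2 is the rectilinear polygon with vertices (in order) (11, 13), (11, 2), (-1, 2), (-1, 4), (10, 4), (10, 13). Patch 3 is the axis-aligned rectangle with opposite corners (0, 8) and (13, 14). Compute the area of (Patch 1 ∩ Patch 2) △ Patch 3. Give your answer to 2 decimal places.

|Patch 1 ∩ Patch 2| = 5.
|(Patch 1 ∩ Patch 2) ∩ Patch 3| = 4.
|(Patch 1 ∩ Patch 2) △ Patch 3| = 5 + 78 − 8 = 75.00.

75.00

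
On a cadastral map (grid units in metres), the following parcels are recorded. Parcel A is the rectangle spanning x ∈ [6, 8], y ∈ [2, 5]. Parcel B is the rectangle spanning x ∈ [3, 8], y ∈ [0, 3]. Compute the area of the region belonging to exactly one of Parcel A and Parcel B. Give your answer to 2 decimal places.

17.00

|Parcel A∩Parcel B|: x∈[6,8], y∈[2,3] → 2·1 = 2.
|Parcel A △ Parcel B| = |Parcel A| + |Parcel B| − 2·|Parcel A∩Parcel B| = 6 + 15 − 4 = 17.00.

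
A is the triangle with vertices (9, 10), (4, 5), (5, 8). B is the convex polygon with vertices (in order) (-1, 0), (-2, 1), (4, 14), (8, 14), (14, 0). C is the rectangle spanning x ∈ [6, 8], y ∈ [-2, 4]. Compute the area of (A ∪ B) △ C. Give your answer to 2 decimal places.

138.50

|A ∪ B| = 142.5.
|(A ∪ B) ∩ C| = 8.
|(A ∪ B) △ C| = 142.5 + 12 − 16 = 138.50.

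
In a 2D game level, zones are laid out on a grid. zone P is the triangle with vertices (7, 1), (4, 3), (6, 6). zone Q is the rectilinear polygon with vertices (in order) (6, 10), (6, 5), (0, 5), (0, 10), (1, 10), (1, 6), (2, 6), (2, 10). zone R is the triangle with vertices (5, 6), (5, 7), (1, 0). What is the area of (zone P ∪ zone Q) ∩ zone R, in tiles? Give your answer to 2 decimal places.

The region (zone P ∪ zone Q) ∩ zone R is the polygon with vertices (3.857,5), (5,7), (5,6), (4.333,5).
By the shoelace formula its area is 0.81.

0.81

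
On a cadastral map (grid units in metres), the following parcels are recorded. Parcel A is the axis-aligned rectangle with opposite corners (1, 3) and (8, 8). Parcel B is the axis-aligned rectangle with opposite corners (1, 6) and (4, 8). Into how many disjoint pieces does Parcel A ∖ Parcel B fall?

Parcel A ∖ Parcel B is a single connected region.

1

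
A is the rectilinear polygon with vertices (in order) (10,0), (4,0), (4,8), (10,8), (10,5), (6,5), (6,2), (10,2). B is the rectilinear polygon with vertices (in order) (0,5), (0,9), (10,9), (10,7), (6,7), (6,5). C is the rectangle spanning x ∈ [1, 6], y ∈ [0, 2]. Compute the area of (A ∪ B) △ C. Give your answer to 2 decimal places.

60.00

|A ∪ B| = 58.
|(A ∪ B) ∩ C| = 4.
|(A ∪ B) △ C| = 58 + 10 − 8 = 60.00.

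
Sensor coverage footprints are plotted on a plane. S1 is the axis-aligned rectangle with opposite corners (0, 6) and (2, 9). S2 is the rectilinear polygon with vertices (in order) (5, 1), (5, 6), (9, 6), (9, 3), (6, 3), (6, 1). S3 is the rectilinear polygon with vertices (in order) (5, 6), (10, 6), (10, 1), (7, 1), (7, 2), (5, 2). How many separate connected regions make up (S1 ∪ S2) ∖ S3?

(S1 ∪ S2) ∖ S3 splits into 2 disjoint pieces (area 6, area 1).

2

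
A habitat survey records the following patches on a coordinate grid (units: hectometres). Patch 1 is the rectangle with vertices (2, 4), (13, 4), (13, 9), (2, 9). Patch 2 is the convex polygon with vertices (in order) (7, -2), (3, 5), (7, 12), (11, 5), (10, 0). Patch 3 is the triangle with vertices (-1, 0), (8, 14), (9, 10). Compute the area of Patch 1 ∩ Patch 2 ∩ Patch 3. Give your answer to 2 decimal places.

7.75

The intersection is the polygon with vertices (3,5), (5.286,9), (8,9), (3.364,4.364).
By the shoelace formula its area is 7.75.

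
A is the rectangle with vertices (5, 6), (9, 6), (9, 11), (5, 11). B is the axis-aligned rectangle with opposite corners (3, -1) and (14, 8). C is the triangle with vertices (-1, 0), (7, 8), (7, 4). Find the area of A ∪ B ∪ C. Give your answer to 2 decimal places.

By inclusion–exclusion:
Individual areas: |A| = 20, |B| = 99, |C| = 16.
|A∩B|: x∈[5,9], y∈[6,8] → 4·2 = 8.
|A∩C| = 2.
|B∩C| = 12.
|A∩B∩C| = 2.
|A ∪ B ∪ C| = 135 − 22 + 2 = 115.00.

115.00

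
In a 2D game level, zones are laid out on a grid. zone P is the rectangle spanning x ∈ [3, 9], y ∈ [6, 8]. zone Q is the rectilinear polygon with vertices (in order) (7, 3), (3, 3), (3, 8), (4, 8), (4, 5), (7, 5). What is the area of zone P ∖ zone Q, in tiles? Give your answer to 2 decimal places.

10.00

|zone P| = 12, |zone P∩zone Q| = 2.
|zone P ∖ zone Q| = |zone P| − |zone P∩zone Q| = 12 − 2 = 10.00.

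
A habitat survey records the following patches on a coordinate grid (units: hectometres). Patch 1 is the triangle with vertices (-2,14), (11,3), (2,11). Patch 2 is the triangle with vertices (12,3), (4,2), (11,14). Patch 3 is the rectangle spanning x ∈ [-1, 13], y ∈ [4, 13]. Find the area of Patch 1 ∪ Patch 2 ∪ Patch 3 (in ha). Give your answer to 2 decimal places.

By inclusion–exclusion:
Individual areas: |Patch 1| = 2.5, |Patch 2| = 44.5, |Patch 3| = 126.
|Patch 1∩Patch 2| = 0.3879.
|Patch 1∩Patch 3| = 2.3958.
|Patch 2∩Patch 3| = 33.375.
|Patch 1∩Patch 2∩Patch 3| = 0.3595.
|Patch 1 ∪ Patch 2 ∪ Patch 3| = 173 − 36.1587 + 0.3595 = 137.20.

137.20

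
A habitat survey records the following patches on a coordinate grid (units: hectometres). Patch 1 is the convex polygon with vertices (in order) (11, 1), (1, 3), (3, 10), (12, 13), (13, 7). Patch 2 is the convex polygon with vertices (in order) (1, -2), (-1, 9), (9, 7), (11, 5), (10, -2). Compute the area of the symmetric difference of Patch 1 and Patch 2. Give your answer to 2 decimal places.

101.90

|Patch 1| = 98.5, |Patch 2| = 101.5, |Patch 1∩Patch 2| = 49.0511.
|Patch 1 △ Patch 2| = |Patch 1| + |Patch 2| − 2·|Patch 1∩Patch 2| = 98.5 + 101.5 − 98.1021 = 101.90.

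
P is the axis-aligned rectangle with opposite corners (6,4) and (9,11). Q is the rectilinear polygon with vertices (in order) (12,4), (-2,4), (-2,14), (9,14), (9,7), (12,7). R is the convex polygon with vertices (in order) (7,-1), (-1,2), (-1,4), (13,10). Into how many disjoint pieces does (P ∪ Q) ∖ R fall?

2

(P ∪ Q) ∖ R splits into 2 disjoint pieces (area 4.3636, area 88.5714).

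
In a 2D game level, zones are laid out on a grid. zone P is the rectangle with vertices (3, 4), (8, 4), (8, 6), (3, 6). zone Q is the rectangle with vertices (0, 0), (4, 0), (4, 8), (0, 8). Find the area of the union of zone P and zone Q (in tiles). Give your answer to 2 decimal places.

By inclusion–exclusion:
Individual areas: |zone P| = 10, |zone Q| = 32.
|zone P∩zone Q|: x∈[3,4], y∈[4,6] → 1·2 = 2.
|zone P ∪ zone Q| = 42 − 2 = 40.00.

40.00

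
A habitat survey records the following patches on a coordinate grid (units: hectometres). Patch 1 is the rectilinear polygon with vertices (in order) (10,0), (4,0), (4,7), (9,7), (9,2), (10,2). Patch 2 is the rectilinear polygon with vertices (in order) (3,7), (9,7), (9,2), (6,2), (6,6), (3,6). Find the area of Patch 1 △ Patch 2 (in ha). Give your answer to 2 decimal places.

|Patch 1| = 37, |Patch 2| = 18, |Patch 1∩Patch 2| = 17.
|Patch 1 △ Patch 2| = |Patch 1| + |Patch 2| − 2·|Patch 1∩Patch 2| = 37 + 18 − 34 = 21.00.

21.00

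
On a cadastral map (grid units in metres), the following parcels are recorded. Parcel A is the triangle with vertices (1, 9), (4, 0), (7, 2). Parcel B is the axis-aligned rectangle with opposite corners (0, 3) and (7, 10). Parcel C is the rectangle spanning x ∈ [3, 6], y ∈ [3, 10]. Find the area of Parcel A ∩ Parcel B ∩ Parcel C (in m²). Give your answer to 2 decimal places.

5.75

The intersection is the polygon with vertices (6,3.167), (6,3), (3,3), (3,6.667).
By the shoelace formula its area is 5.75.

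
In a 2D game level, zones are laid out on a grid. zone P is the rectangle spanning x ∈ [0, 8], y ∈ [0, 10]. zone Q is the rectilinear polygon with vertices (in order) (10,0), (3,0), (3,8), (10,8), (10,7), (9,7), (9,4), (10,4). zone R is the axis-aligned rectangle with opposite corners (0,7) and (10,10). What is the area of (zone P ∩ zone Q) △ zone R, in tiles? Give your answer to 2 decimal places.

60.00

|zone P ∩ zone Q| = 40.
|(zone P ∩ zone Q) ∩ zone R| = 5.
|(zone P ∩ zone Q) △ zone R| = 40 + 30 − 10 = 60.00.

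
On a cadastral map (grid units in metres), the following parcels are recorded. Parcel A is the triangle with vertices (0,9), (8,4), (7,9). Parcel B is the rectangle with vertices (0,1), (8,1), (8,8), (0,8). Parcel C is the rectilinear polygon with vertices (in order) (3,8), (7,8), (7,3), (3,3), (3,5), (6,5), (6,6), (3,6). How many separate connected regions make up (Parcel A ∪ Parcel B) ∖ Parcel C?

(Parcel A ∪ Parcel B) ∖ Parcel C is a single connected region.

1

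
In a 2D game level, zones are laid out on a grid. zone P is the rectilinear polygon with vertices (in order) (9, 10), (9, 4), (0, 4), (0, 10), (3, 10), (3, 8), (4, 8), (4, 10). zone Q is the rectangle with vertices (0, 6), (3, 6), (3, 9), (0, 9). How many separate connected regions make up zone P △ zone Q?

2

zone P △ zone Q splits into 2 disjoint pieces (area 40, area 3).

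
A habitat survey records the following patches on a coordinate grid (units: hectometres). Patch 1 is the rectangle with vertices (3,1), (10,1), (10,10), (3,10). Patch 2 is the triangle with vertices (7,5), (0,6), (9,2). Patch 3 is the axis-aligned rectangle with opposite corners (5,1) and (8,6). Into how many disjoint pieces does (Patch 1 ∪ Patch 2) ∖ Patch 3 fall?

1

(Patch 1 ∪ Patch 2) ∖ Patch 3 is a single connected region.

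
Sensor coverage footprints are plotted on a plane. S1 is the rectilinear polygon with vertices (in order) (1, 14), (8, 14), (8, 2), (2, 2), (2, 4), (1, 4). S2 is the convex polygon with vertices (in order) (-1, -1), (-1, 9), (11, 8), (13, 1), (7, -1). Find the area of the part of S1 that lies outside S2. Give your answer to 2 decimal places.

38.21

|S1| = 82, |S1∩S2| = 43.7917.
|S1 ∖ S2| = |S1| − |S1∩S2| = 82 − 43.7917 = 38.21.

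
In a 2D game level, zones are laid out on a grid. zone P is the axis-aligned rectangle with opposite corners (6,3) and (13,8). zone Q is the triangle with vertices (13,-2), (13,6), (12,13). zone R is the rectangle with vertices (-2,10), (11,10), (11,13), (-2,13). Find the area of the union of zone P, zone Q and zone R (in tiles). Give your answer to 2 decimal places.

By inclusion–exclusion:
Individual areas: |zone P| = 35, |zone Q| = 4, |zone R| = 39.
|zone P∩zone Q| = 2.2143.
|zone P∩zone R| = 0 (no overlap).
|zone Q∩zone R| = 0.
|zone P∩zone Q∩zone R| = 0.
|zone P ∪ zone Q ∪ zone R| = 78 − 2.2143 + 0 = 75.79.

75.79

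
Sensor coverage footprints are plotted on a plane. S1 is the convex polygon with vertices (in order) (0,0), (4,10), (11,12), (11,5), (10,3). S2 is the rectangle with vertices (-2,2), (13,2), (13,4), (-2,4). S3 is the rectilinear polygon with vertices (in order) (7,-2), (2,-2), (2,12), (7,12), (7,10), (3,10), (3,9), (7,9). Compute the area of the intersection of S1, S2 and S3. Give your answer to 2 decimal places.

9.98

The intersection is the polygon with vertices (7,4), (7,2.1), (6.667,2), (2,2), (2,4).
By the shoelace formula its area is 9.98.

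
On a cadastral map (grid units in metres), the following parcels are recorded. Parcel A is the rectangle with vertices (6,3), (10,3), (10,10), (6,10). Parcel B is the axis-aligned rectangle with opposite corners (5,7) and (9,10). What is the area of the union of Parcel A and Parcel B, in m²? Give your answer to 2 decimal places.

By inclusion–exclusion:
Individual areas: |Parcel A| = 28, |Parcel B| = 12.
|Parcel A∩Parcel B|: x∈[6,9], y∈[7,10] → 3·3 = 9.
|Parcel A ∪ Parcel B| = 40 − 9 = 31.00.

31.00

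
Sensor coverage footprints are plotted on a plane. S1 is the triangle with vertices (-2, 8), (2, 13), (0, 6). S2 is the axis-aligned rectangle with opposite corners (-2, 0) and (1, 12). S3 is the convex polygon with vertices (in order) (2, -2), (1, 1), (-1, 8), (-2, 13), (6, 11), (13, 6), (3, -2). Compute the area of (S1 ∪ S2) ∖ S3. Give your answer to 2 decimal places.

|S1 ∪ S2| = 37.125.
|(S1 ∪ S2) ∩ S3| = 17.525.
|(S1 ∪ S2) ∖ S3| = 37.125 − 17.525 = 19.60.

19.60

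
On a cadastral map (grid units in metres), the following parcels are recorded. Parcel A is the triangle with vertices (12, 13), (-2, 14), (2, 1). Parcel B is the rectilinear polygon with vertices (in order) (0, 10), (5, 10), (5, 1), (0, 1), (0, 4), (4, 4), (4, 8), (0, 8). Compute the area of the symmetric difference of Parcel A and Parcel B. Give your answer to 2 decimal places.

80.03

|Parcel A| = 89, |Parcel B| = 29, |Parcel A∩Parcel B| = 18.9846.
|Parcel A △ Parcel B| = |Parcel A| + |Parcel B| − 2·|Parcel A∩Parcel B| = 89 + 29 − 37.9692 = 80.03.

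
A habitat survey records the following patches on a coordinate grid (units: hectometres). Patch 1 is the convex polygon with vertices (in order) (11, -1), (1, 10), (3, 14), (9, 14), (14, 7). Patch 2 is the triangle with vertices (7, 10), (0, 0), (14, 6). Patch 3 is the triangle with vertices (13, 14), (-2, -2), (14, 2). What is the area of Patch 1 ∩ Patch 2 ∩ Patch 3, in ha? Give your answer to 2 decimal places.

26.69

The intersection is the polygon with vertices (13.65,6.2), (13.659,6.091), (13.553,5.809), (7.262,3.112), (5.061,5.532), (8.465,9.163).
By the shoelace formula its area is 26.69.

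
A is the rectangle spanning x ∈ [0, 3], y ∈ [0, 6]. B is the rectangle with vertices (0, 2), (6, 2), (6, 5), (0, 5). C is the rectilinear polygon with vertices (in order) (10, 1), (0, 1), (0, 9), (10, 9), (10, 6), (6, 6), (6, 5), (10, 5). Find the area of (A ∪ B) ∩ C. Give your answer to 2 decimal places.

24.00

|A ∪ B| = 27.
|(A ∪ B) ∩ C| = 24.00.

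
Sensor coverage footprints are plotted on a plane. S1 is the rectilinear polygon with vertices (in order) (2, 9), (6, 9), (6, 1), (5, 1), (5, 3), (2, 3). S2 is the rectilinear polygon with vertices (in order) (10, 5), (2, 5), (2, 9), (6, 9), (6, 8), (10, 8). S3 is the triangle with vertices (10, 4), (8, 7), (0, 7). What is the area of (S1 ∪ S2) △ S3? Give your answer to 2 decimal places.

|S1 ∪ S2| = 38.
|(S1 ∪ S2) ∩ S3| = 10.0667.
|(S1 ∪ S2) △ S3| = 38 + 12 − 20.1333 = 29.87.

29.87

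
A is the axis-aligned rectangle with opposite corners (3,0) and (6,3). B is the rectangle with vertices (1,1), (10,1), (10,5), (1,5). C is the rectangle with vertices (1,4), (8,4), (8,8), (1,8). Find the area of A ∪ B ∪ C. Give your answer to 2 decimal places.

60.00

By inclusion–exclusion:
Individual areas: |A| = 9, |B| = 36, |C| = 28.
|A∩B|: x∈[3,6], y∈[1,3] → 3·2 = 6.
|A∩C| = 0 (no overlap).
|B∩C|: x∈[1,8], y∈[4,5] → 7·1 = 7.
|A∩B∩C| = 0.
|A ∪ B ∪ C| = 73 − 13 + 0 = 60.00.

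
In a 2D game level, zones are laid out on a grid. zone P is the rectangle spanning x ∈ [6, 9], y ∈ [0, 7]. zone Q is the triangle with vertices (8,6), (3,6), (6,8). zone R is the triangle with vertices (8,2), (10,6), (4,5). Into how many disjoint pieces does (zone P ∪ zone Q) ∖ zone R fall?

(zone P ∪ zone Q) ∖ zone R splits into 2 disjoint pieces (area 7.75, area 8.5).

2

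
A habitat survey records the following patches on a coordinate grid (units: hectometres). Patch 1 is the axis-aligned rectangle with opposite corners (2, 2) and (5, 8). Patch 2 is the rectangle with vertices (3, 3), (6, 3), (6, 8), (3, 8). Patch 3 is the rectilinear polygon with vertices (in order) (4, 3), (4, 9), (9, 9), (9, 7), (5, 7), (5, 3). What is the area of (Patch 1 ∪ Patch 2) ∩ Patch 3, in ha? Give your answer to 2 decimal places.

6.00

The region (Patch 1 ∪ Patch 2) ∩ Patch 3 is the polygon with vertices (5,8), (6,8), (6,7), (5,7), (5,3), (4,3), (4,8).
By the shoelace formula its area is 6.00.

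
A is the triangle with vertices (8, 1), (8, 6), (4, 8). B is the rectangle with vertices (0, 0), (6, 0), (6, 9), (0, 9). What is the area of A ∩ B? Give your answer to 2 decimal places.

The intersection is the polygon with vertices (4,8), (6,7), (6,4.5).
By the shoelace formula its area is 2.50.

2.50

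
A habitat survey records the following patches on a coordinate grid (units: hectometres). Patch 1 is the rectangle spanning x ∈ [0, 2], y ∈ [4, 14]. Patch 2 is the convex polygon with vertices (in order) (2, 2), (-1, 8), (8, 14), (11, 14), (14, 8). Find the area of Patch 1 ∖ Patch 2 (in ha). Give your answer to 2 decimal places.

|Patch 1| = 20, |Patch 1∩Patch 2| = 9.6667.
|Patch 1 ∖ Patch 2| = |Patch 1| − |Patch 1∩Patch 2| = 20 − 9.6667 = 10.33.

10.33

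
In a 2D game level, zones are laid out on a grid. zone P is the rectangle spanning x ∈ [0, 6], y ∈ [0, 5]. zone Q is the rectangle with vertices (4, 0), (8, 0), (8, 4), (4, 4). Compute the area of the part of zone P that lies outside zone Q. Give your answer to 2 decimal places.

|zone P∩zone Q|: x∈[4,6], y∈[0,4] → 2·4 = 8.
|zone P| = 30.
|zone P ∖ zone Q| = |zone P| − |zone P∩zone Q| = 30 − 8 = 22.00.

22.00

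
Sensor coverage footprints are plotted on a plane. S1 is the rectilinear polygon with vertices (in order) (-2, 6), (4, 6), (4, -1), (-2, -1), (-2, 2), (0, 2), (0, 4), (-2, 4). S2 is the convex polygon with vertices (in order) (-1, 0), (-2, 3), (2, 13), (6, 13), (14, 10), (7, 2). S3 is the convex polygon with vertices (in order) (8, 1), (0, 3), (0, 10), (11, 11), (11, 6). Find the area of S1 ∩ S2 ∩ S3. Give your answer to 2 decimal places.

The intersection is the polygon with vertices (4,2), (0,3), (0,4), (0,6), (4,6).
By the shoelace formula its area is 14.00.

14.00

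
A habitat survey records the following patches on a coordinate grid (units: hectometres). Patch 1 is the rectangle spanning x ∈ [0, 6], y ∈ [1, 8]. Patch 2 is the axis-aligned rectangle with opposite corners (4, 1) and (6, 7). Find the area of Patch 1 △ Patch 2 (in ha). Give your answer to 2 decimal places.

|Patch 1∩Patch 2|: x∈[4,6], y∈[1,7] → 2·6 = 12.
|Patch 1 △ Patch 2| = |Patch 1| + |Patch 2| − 2·|Patch 1∩Patch 2| = 42 + 12 − 24 = 30.00.

30.00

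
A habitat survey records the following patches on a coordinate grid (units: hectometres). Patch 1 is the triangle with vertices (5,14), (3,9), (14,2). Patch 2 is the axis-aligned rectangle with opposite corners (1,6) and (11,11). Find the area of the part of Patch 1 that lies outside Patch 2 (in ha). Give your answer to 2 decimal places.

11.75

|Patch 1| = 34.5, |Patch 1∩Patch 2| = 22.7536.
|Patch 1 ∖ Patch 2| = |Patch 1| − |Patch 1∩Patch 2| = 34.5 − 22.7536 = 11.75.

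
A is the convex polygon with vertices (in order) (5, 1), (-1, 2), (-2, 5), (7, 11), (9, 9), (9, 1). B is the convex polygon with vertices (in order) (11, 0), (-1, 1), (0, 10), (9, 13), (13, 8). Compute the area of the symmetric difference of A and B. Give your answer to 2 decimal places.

|A| = 75.5, |B| = 137, |A∩B| = 72.4145.
|A △ B| = |A| + |B| − 2·|A∩B| = 75.5 + 137 − 144.8291 = 67.67.

67.67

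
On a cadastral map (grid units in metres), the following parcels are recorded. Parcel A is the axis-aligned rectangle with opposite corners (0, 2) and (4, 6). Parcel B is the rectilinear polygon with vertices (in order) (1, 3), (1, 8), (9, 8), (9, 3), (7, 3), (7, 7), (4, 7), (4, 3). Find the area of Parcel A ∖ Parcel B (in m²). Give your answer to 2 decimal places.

|Parcel A| = 16, |Parcel A∩Parcel B| = 9.
|Parcel A ∖ Parcel B| = |Parcel A| − |Parcel A∩Parcel B| = 16 − 9 = 7.00.

7.00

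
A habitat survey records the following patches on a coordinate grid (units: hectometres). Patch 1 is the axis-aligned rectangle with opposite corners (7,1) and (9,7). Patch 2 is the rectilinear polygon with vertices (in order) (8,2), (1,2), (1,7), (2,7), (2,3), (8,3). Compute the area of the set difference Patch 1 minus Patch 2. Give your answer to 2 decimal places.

11.00

|Patch 1| = 12, |Patch 1∩Patch 2| = 1.
|Patch 1 ∖ Patch 2| = |Patch 1| − |Patch 1∩Patch 2| = 12 − 1 = 11.00.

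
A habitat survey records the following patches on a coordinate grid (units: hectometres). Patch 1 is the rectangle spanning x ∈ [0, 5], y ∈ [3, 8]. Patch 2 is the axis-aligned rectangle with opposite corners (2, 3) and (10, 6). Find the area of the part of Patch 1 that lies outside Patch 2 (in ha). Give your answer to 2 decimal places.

|Patch 1∩Patch 2|: x∈[2,5], y∈[3,6] → 3·3 = 9.
|Patch 1| = 25.
|Patch 1 ∖ Patch 2| = |Patch 1| − |Patch 1∩Patch 2| = 25 − 9 = 16.00.

16.00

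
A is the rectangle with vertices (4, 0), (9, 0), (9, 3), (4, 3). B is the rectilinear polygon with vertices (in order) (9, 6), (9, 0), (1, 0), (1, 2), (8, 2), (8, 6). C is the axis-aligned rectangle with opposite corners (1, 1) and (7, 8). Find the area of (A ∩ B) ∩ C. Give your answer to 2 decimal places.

The region (A ∩ B) ∩ C is the polygon with vertices (4,2), (7,2), (7,1), (4,1).
By the shoelace formula its area is 3.00.

3.00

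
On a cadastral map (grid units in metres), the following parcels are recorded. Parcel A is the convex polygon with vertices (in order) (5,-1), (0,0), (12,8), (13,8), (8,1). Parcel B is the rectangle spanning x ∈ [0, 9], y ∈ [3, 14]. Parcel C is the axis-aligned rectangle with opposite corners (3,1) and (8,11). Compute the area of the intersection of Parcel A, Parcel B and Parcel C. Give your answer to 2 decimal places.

The intersection is the polygon with vertices (4.5,3), (8,5.333), (8,3).
By the shoelace formula its area is 4.08.

4.08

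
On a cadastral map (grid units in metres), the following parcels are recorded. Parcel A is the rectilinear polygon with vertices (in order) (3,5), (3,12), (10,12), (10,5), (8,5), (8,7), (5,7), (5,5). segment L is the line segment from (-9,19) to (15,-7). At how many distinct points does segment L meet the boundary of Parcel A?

The segment meets the boundary at (3.923,5), (3,6).

2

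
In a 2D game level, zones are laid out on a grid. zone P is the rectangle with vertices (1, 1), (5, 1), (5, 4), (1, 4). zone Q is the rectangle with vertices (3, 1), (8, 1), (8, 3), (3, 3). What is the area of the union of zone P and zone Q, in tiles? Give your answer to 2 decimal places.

By inclusion–exclusion:
Individual areas: |zone P| = 12, |zone Q| = 10.
|zone P∩zone Q|: x∈[3,5], y∈[1,3] → 2·2 = 4.
|zone P ∪ zone Q| = 22 − 4 = 18.00.

18.00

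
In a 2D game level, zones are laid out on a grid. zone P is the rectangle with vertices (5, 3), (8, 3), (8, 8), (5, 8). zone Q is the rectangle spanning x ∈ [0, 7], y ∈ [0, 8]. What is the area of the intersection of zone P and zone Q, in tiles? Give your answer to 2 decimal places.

10.00

|zone P∩zone Q|: x∈[5,7], y∈[3,8] → 2·5 = 10.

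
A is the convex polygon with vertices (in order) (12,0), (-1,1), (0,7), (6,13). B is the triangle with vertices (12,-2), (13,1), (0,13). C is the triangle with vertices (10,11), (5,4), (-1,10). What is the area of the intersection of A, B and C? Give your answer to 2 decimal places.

The intersection is the polygon with vertices (2.667,9.667), (3.12,10.12), (6.887,6.642), (6.038,5.453).
By the shoelace formula its area is 5.44.

5.44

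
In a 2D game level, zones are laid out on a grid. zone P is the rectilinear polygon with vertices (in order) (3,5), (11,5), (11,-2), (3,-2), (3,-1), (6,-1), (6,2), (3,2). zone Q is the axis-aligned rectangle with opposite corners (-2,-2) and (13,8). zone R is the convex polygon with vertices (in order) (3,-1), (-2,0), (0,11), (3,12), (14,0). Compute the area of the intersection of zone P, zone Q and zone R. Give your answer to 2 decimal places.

35.13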